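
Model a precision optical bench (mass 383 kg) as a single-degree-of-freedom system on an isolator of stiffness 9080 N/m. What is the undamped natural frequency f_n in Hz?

0.775 Hz

ω_n = √(k/m) = √(9080/383) = √23.71 = 4.869 rad/s.
f_n = ω_n/(2π) = 4.869/6.283 = 0.7749 Hz.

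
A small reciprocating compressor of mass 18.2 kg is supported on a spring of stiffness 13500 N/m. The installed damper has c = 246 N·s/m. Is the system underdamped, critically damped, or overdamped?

c_c = 2√(k·m) = 991.4 N·s/m; ζ = c/c_c = 246/991.4 = 0.248.
Since ζ < 1 the system is underdamped.

underdamped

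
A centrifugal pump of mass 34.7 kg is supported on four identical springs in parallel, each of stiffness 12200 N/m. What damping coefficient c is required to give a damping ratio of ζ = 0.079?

Parallel springs add: k_eq = 4 × 12200 = 48800 N/m.
c_c = 2√(k_eq·m) = 2√(48800 × 34.7) = 2603 N·s/m.
c = ζ·c_c = 0.079 × 2603 = 205.6 N·s/m.

206 N·s/m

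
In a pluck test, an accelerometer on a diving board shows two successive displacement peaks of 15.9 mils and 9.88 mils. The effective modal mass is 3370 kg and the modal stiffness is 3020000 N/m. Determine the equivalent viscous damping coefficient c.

Logarithmic decrement δ = (1/n)·ln(x₀/x_n) = (1/1)·ln(15.9/9.88) = (1/1)·ln(1.609) = 0.4758.
ζ = δ/√(4π² + δ²) = 0.4758/√(39.48 + 0.226) = 0.4758/6.301 = 0.07551.
c = ζ · 2√(km) = 0.07551 × 2√(3020000 × 3370) = 0.07551 × 201800 = 15240 N·s/m.

15200 N·s/m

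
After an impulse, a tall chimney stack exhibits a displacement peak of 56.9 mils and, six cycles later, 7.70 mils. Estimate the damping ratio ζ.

Logarithmic decrement δ = (1/n)·ln(x₀/x_n) = (1/6)·ln(56.9/7.70) = (1/6)·ln(7.390) = 0.3333.
ζ = δ/√(4π² + δ²) = 0.3333/√(39.48 + 0.111) = 0.3333/6.292 = 0.05298.

0.0530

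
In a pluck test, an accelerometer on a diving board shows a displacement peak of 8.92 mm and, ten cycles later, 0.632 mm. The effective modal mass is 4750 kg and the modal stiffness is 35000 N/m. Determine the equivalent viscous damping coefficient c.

Logarithmic decrement δ = (1/n)·ln(x₀/x_n) = (1/10)·ln(8.92/0.632) = (1/10)·ln(14.11) = 0.2647.
ζ = δ/√(4π² + δ²) = 0.2647/√(39.48 + 0.0701) = 0.2647/6.289 = 0.04209.
c = ζ · 2√(km) = 0.04209 × 2√(35000 × 4750) = 0.04209 × 25790 = 1085 N·s/m.

1090 N·s/m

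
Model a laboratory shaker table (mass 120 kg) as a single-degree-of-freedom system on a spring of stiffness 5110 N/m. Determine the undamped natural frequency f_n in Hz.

ω_n = √(k/m) = √(5110/120) = √42.58 = 6.526 rad/s.
f_n = ω_n/(2π) = 6.526/6.283 = 1.039 Hz.

1.04 Hz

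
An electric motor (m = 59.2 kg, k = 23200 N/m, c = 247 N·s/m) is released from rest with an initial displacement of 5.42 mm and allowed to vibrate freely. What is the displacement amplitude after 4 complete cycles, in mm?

ζ = c/(2√(km)) = 247/(2√(23200 × 59.2)) = 247/2344 = 0.1054.
Logarithmic decrement δ = 2πζ/√(1 − ζ²) = 2π × 0.1054/√(1 − 0.0111) = 0.6658.
After n cycles, x_n/x₀ = e^(−nδ), so x_4 = 5.42 × e^(−4 × 0.6658) = 5.42 × 0.06971 = 0.3779 mm.

0.378 mm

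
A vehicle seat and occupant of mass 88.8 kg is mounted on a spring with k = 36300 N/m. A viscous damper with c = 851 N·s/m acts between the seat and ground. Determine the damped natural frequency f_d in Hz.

3.13 Hz

ω_n = √(k/m) = √(36300/88.8) = 20.22 rad/s.
Critical damping c_c = 2√(k·m) = 2√(36300 × 88.8) = 3591 N·s/m, so ζ = c/c_c = 851/3591 = 0.2370.
ω_d = ω_n√(1 − ζ²) = 20.22 × √(1 − 0.0562) = 19.64 rad/s.
f_d = ω_d/(2π) = 3.126 Hz.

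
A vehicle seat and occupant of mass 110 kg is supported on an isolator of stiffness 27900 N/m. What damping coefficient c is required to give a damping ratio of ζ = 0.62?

c_c = 2√(k·m) = 2√(27900 × 110) = 3504 N·s/m.
c = ζ·c_c = 0.62 × 3504 = 2172 N·s/m.

2170 N·s/m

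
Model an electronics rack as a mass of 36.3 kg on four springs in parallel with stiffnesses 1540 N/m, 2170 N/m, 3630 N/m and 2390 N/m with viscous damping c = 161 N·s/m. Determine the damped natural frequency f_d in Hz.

2.58 Hz

Parallel springs add: k_eq = 1540 + 2170 + 3630 + 2390 = 9730 N/m.
ω_n = √(k_eq/m) = √(9730/36.3) = 16.37 rad/s.
Critical damping c_c = 2√(k_eq·m) = 2√(9730 × 36.3) = 1189 N·s/m, so ζ = c/c_c = 161/1189 = 0.1355.
ω_d = ω_n√(1 − ζ²) = 16.37 × √(1 − 0.0183) = 16.22 rad/s.
f_d = ω_d/(2π) = 2.582 Hz.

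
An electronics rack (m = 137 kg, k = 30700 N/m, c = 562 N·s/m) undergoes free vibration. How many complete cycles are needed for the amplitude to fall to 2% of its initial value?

ζ = c/(2√(km)) = 562/(2√(30700 × 137)) = 562/4102 = 0.1370.
Logarithmic decrement δ = 2πζ/√(1 − ζ²) = 2π × 0.1370/√(1 − 0.0188) = 0.8691.
x_n/x₀ = e^(−nδ) ≤ 0.02; take ln: n ≥ ln(1/0.02)/δ = 3.912/0.8691 = 4.501.
So 5 complete cycles are required.

5 cycles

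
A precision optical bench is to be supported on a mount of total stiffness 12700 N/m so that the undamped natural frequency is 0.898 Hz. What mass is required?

399 kg

ω_n = 2πf_n = 2π × 0.898 = 5.642 rad/s.
m = k/ω_n² = 12700/5.642² = 12700/31.84 = 398.9 kg.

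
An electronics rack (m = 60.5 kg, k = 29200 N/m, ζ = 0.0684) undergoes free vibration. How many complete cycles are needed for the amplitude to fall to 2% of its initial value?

10 cycles

Logarithmic decrement δ = 2πζ/√(1 − ζ²) = 2π × 0.06840/√(1 − 0.00468) = 0.4308.
x_n/x₀ = e^(−nδ) ≤ 0.02; take ln: n ≥ ln(1/0.02)/δ = 3.912/0.4308 = 9.081.
So 10 complete cycles are required.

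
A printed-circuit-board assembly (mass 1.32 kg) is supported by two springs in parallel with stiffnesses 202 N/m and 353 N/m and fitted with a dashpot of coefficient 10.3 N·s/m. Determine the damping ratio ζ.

0.190

Parallel springs add: k_eq = 202 + 353 = 555.0 N/m.
ω_n = √(k_eq/m) = √(555.0/1.32) = 20.50 rad/s.
Critical damping c_c = 2√(k_eq·m) = 2√(555.0 × 1.32) = 54.13 N·s/m, so ζ = c/c_c = 10.3/54.13 = 0.1903.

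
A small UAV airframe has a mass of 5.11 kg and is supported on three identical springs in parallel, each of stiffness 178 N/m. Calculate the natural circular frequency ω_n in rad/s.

Parallel springs add: k_eq = 3 × 178 = 534.0 N/m.
ω_n = √(k_eq/m) = √(534.0/5.11) = √104.5 = 10.22 rad/s.

10.2 rad/s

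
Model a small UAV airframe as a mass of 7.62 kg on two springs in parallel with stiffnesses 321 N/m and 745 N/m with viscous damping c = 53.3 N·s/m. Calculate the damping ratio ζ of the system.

Parallel springs add: k_eq = 321 + 745 = 1066 N/m.
ω_n = √(k_eq/m) = √(1066/7.62) = 11.83 rad/s.
Critical damping c_c = 2√(k_eq·m) = 2√(1066 × 7.62) = 180.3 N·s/m, so ζ = c/c_c = 53.3/180.3 = 0.2957.

0.296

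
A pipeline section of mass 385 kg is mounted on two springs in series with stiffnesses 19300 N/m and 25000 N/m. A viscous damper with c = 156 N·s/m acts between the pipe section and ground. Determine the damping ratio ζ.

Series springs: 1/k_eq = 1/19300 + 1/25000 = 9.181×10^-5, so k_eq = 10890 N/m.
ω_n = √(k_eq/m) = √(10890/385) = 5.319 rad/s.
Critical damping c_c = 2√(k_eq·m) = 2√(10890 × 385) = 4096 N·s/m, so ζ = c/c_c = 156/4096 = 0.03809.

0.0381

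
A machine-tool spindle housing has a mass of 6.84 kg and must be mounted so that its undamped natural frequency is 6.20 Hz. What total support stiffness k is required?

10400 N/m

ω_n = 2πf_n = 2π × 6.20 = 38.96 rad/s.
k = m·ω_n² = 6.84 × 38.96² = 6.84 × 1518 = 10380 N/m.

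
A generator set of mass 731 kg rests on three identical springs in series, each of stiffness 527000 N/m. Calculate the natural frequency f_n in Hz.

Series springs: 1/k_eq = 3/527000, so k_eq = 527000/3 = 175700 N/m.
ω_n = √(k_eq/m) = √(175700/731) = √240.3 = 15.50 rad/s.
f_n = ω_n/(2π) = 15.50/6.283 = 2.467 Hz.

2.47 Hz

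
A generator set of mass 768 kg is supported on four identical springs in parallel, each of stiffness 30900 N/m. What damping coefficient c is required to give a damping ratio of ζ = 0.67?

13100 N·s/m

Parallel springs add: k_eq = 4 × 30900 = 123600 N/m.
c_c = 2√(k_eq·m) = 2√(123600 × 768) = 19490 N·s/m.
c = ζ·c_c = 0.67 × 19490 = 13060 N·s/m.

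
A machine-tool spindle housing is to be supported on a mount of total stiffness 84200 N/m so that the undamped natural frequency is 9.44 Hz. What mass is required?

ω_n = 2πf_n = 2π × 9.44 = 59.31 rad/s.
m = k/ω_n² = 84200/59.31² = 84200/3518 = 23.93 kg.

23.9 kg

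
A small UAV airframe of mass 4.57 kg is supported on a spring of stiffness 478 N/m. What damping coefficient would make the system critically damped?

c_c = 2√(k·m) = 2√(478.0 × 4.57) = 2 × 46.74 = 93.48 N·s/m.

93.5 N·s/m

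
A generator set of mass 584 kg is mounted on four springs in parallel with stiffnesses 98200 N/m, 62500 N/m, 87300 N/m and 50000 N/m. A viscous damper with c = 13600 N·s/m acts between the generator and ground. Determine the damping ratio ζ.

Parallel springs add: k_eq = 98200 + 62500 + 87300 + 50000 = 298000 N/m.
ω_n = √(k_eq/m) = √(298000/584) = 22.59 rad/s.
Critical damping c_c = 2√(k_eq·m) = 2√(298000 × 584) = 26380 N·s/m, so ζ = c/c_c = 13600/26380 = 0.5155.

0.515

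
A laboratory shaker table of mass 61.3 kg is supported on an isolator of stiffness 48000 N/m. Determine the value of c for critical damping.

c_c = 2√(k·m) = 2√(48000 × 61.3) = 2 × 1715 = 3431 N·s/m.

3430 N·s/m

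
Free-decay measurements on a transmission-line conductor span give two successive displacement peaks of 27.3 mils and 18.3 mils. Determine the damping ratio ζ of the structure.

0.0635

Logarithmic decrement δ = (1/n)·ln(x₀/x_n) = (1/1)·ln(27.3/18.3) = (1/1)·ln(1.492) = 0.4000.
ζ = δ/√(4π² + δ²) = 0.4000/√(39.48 + 0.160) = 0.4000/6.296 = 0.06353.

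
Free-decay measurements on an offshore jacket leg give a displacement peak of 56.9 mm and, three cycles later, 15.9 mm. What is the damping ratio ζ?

Logarithmic decrement δ = (1/n)·ln(x₀/x_n) = (1/3)·ln(56.9/15.9) = (1/3)·ln(3.579) = 0.4250.
ζ = δ/√(4π² + δ²) = 0.4250/√(39.48 + 0.181) = 0.4250/6.298 = 0.06749.

0.0675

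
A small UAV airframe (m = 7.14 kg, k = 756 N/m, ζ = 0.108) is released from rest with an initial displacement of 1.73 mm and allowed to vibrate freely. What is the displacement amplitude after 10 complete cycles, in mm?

Logarithmic decrement δ = 2πζ/√(1 − ζ²) = 2π × 0.1080/√(1 − 0.0117) = 0.6826.
After n cycles, x_n/x₀ = e^(−nδ), so x_10 = 1.73 × e^(−10 × 0.6826) = 1.73 × 0.001085 = 0.001878 mm.

0.00188 mm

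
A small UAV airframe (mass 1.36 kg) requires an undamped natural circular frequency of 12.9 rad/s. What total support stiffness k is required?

k = m·ω_n² = 1.36 × 12.90² = 1.36 × 166.4 = 226.3 N/m.

226 N/m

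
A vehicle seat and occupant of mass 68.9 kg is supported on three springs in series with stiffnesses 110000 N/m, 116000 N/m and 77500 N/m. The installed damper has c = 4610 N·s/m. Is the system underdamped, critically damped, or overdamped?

overdamped

Series springs: 1/k_eq = 1/110000 + 1/116000 + 1/77500 = 3.061×10^-5, so k_eq = 32660 N/m.
c_c = 2√(k_eq·m) = 3000 N·s/m; ζ = c/c_c = 4610/3000 = 1.54.
Since ζ > 1 the system is overdamped.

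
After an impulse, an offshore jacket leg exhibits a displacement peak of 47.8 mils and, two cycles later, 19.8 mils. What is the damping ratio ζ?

0.0700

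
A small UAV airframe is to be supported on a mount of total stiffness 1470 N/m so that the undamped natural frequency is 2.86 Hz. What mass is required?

4.55 kg

ω_n = 2πf_n = 2π × 2.86 = 17.97 rad/s.
m = k/ω_n² = 1470/17.97² = 1470/322.9 = 4.552 kg.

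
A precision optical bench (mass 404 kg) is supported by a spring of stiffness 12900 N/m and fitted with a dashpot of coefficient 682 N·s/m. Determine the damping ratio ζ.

ω_n = √(k/m) = √(12900/404) = 5.651 rad/s.
Critical damping c_c = 2√(k·m) = 2√(12900 × 404) = 4566 N·s/m, so ζ = c/c_c = 682/4566 = 0.1494.

0.149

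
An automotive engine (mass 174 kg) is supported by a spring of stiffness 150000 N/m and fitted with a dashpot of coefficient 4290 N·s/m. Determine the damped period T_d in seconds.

0.236 s

ω_n = √(k/m) = √(150000/174) = 29.36 rad/s.
Critical damping c_c = 2√(k·m) = 2√(150000 × 174) = 10220 N·s/m, so ζ = c/c_c = 4290/10220 = 0.4199.
ω_d = ω_n√(1 − ζ²) = 29.36 × √(1 − 0.176) = 26.65 rad/s.
T_d = 2π/ω_d = 0.2358 s.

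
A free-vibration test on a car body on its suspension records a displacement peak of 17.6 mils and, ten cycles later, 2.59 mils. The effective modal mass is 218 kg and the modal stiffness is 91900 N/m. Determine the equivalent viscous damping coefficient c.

273 N·s/m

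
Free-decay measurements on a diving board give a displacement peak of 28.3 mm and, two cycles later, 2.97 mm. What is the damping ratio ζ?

0.177

Logarithmic decrement δ = (1/n)·ln(x₀/x_n) = (1/2)·ln(28.3/2.97) = (1/2)·ln(9.529) = 1.127.
ζ = δ/√(4π² + δ²) = 1.127/√(39.48 + 1.27) = 1.127/6.383 = 0.1766.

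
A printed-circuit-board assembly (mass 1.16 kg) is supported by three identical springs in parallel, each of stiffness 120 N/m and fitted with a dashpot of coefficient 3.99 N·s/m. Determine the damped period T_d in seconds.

Parallel springs add: k_eq = 3 × 120 = 360.0 N/m.
ω_n = √(k_eq/m) = √(360.0/1.16) = 17.62 rad/s.
Critical damping c_c = 2√(k_eq·m) = 2√(360.0 × 1.16) = 40.87 N·s/m, so ζ = c/c_c = 3.99/40.87 = 0.09763.
ω_d = ω_n√(1 − ζ²) = 17.62 × √(1 − 0.00953) = 17.53 rad/s.
T_d = 2π/ω_d = 0.3584 s.

0.358 s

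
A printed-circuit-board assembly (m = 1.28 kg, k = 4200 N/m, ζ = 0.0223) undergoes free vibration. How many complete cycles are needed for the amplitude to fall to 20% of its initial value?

12 cycles

Logarithmic decrement δ = 2πζ/√(1 − ζ²) = 2π × 0.02230/√(1 − 0.000497) = 0.1401.
x_n/x₀ = e^(−nδ) ≤ 0.2; take ln: n ≥ ln(1/0.2)/δ = 1.609/0.1401 = 11.48.
So 12 complete cycles are required.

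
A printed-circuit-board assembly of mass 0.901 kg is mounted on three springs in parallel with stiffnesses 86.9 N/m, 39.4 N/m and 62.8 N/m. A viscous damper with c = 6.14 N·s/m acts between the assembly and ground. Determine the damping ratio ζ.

Parallel springs add: k_eq = 86.9 + 39.4 + 62.8 = 189.1 N/m.
ω_n = √(k_eq/m) = √(189.1/0.901) = 14.49 rad/s.
Critical damping c_c = 2√(k_eq·m) = 2√(189.1 × 0.901) = 26.11 N·s/m, so ζ = c/c_c = 6.14/26.11 = 0.2352.

0.235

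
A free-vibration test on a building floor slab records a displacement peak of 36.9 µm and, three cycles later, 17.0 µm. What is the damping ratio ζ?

0.0411

Logarithmic decrement δ = (1/n)·ln(x₀/x_n) = (1/3)·ln(36.9/17.0) = (1/3)·ln(2.171) = 0.2583.
ζ = δ/√(4π² + δ²) = 0.2583/√(39.48 + 0.0667) = 0.2583/6.288 = 0.04108.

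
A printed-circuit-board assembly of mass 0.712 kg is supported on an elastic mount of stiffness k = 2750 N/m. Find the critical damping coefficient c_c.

88.5 N·s/m

c_c = 2√(k·m) = 2√(2750 × 0.712) = 2 × 44.25 = 88.50 N·s/m.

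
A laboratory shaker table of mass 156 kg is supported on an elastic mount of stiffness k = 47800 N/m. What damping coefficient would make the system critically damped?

c_c = 2√(k·m) = 2√(47800 × 156) = 2 × 2731 = 5461 N·s/m.

5460 N·s/m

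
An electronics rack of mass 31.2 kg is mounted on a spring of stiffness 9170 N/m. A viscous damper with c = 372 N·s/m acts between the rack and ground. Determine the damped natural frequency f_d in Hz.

2.56 Hz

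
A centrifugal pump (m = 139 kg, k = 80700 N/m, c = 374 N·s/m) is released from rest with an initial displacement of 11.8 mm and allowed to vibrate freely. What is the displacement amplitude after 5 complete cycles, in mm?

2.04 mm

ζ = c/(2√(km)) = 374/(2√(80700 × 139)) = 374/6698 = 0.05583.
Logarithmic decrement δ = 2πζ/√(1 − ζ²) = 2π × 0.05583/√(1 − 0.00312) = 0.3514.
After n cycles, x_n/x₀ = e^(−nδ), so x_5 = 11.8 × e^(−5 × 0.3514) = 11.8 × 0.1726 = 2.037 mm.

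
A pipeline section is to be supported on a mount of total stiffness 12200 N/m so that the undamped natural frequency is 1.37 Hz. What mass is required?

165 kg

ω_n = 2πf_n = 2π × 1.37 = 8.608 rad/s.
m = k/ω_n² = 12200/8.608² = 12200/74.10 = 164.6 kg.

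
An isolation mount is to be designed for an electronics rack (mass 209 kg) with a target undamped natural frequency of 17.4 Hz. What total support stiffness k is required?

ω_n = 2πf_n = 2π × 17.4 = 109.3 rad/s.
k = m·ω_n² = 209 × 109.3² = 209 × 11950 = 2498000 N/m.

2500000 N/m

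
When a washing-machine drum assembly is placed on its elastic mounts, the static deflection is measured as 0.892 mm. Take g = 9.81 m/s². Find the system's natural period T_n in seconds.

0.0599 s

ω_n = √(g/δ_st) = √(9.81/0.000892) = √11000 = 104.9 rad/s.
T_n = 2π/ω_n = 6.283/104.9 = 0.05991 s.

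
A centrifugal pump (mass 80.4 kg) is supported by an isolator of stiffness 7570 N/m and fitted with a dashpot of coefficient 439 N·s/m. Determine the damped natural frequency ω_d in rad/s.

9.31 rad/s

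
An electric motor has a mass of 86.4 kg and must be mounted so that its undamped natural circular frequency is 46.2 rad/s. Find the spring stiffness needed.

184000 N/m

k = m·ω_n² = 86.4 × 46.20² = 86.4 × 2134 = 184400 N/m.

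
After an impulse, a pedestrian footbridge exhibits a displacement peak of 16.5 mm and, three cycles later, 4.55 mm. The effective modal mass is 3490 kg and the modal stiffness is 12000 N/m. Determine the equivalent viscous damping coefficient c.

883 N·s/m

Logarithmic decrement δ = (1/n)·ln(x₀/x_n) = (1/3)·ln(16.5/4.55) = (1/3)·ln(3.626) = 0.4294.
ζ = δ/√(4π² + δ²) = 0.4294/√(39.48 + 0.184) = 0.4294/6.298 = 0.06818.
c = ζ · 2√(km) = 0.06818 × 2√(12000 × 3490) = 0.06818 × 12940 = 882.5 N·s/m.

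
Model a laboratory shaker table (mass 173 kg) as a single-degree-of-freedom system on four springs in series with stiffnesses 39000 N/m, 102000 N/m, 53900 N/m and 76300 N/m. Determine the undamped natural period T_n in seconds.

0.677 s

Series springs: 1/k_eq = 1/39000 + 1/102000 + 1/53900 + 1/76300 = 6.710×10^-5, so k_eq = 14900 N/m.
ω_n = √(k_eq/m) = √(14900/173) = √86.14 = 9.281 rad/s.
T_n = 2π/ω_n = 6.283/9.281 = 0.6770 s.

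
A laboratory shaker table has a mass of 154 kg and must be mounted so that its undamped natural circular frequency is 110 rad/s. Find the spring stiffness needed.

1860000 N/m

k = m·ω_n² = 154 × 110.0² = 154 × 12100 = 1863000 N/m.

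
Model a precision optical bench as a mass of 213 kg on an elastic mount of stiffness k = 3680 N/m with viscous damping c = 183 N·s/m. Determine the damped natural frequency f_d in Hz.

ω_n = √(k/m) = √(3680/213) = 4.157 rad/s.
Critical damping c_c = 2√(k·m) = 2√(3680 × 213) = 1771 N·s/m, so ζ = c/c_c = 183/1771 = 0.1033.
ω_d = ω_n√(1 − ζ²) = 4.157 × √(1 − 0.0107) = 4.134 rad/s.
f_d = ω_d/(2π) = 0.6580 Hz.

0.658 Hz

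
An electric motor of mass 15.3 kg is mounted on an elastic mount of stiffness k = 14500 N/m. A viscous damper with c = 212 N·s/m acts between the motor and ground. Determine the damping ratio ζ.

ω_n = √(k/m) = √(14500/15.3) = 30.78 rad/s.
Critical damping c_c = 2√(k·m) = 2√(14500 × 15.3) = 942.0 N·s/m, so ζ = c/c_c = 212/942.0 = 0.2250.

0.225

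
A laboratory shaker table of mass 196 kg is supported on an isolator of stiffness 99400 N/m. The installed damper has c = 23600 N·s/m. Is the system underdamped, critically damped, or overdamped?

overdamped

c_c = 2√(k·m) = 8828 N·s/m; ζ = c/c_c = 23600/8828 = 2.67.
Since ζ > 1 the system is overdamped.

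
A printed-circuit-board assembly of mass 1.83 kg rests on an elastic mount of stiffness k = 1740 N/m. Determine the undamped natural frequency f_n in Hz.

4.91 Hz

ω_n = √(k/m) = √(1740/1.83) = √950.8 = 30.84 rad/s.
f_n = ω_n/(2π) = 30.84/6.283 = 4.908 Hz.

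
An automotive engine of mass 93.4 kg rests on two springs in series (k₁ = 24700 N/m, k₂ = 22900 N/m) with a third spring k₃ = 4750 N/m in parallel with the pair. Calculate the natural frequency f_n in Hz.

Series pair: k_s = k₁k₂/(k₁+k₂) = (24700)(22900)/(24700 + 22900) = 11880 N/m. In parallel with k₃: k_eq = 11880 + 4750 = 16630 N/m.
ω_n = √(k_eq/m) = √(16630/93.4) = √178.1 = 13.34 rad/s.
f_n = ω_n/(2π) = 13.34/6.283 = 2.124 Hz.

2.12 Hz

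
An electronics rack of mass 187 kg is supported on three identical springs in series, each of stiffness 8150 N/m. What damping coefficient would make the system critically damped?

1430 N·s/m

Series springs: 1/k_eq = 3/8150, so k_eq = 8150/3 = 2717 N/m.
c_c = 2√(k_eq·m) = 2√(2717 × 187) = 2 × 712.8 = 1426 N·s/m.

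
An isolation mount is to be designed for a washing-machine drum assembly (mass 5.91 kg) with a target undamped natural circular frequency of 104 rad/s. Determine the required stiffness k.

63900 N/m

k = m·ω_n² = 5.91 × 104.0² = 5.91 × 10820 = 63920 N/m.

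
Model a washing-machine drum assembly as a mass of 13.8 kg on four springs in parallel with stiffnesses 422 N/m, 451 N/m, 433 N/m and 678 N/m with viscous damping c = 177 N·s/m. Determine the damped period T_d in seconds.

0.620 s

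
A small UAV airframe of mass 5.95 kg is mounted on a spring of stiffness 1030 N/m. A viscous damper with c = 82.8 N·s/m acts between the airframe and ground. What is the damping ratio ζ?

0.529

ω_n = √(k/m) = √(1030/5.95) = 13.16 rad/s.
Critical damping c_c = 2√(k·m) = 2√(1030 × 5.95) = 156.6 N·s/m, so ζ = c/c_c = 82.8/156.6 = 0.5288.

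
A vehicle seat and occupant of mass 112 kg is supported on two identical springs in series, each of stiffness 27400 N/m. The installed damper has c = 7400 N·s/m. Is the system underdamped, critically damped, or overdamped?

overdamped

Series springs: 1/k_eq = 2/27400, so k_eq = 27400/2 = 13700 N/m.
c_c = 2√(k_eq·m) = 2477 N·s/m; ζ = c/c_c = 7400/2477 = 2.99.
Since ζ > 1 the system is overdamped.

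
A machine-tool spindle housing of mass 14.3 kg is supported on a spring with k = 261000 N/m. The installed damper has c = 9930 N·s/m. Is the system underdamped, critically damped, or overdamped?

overdamped

c_c = 2√(k·m) = 3864 N·s/m; ζ = c/c_c = 9930/3864 = 2.57.
Since ζ > 1 the system is overdamped.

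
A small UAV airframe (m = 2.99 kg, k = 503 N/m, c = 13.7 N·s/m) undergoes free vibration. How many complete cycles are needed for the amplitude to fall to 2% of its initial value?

ζ = c/(2√(km)) = 13.7/(2√(503 × 2.99)) = 13.7/77.56 = 0.1766.
Logarithmic decrement δ = 2πζ/√(1 − ζ²) = 2π × 0.1766/√(1 − 0.0312) = 1.128.
x_n/x₀ = e^(−nδ) ≤ 0.02; take ln: n ≥ ln(1/0.02)/δ = 3.912/1.128 = 3.470.
So 4 complete cycles are required.

4 cycles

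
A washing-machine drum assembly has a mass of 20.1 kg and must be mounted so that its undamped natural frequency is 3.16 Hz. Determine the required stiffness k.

ω_n = 2πf_n = 2π × 3.16 = 19.85 rad/s.
k = m·ω_n² = 20.1 × 19.85² = 20.1 × 394.2 = 7924 N/m.

7920 N/m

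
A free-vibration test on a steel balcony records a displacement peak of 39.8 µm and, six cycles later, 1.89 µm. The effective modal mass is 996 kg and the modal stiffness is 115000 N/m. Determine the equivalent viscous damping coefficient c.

Logarithmic decrement δ = (1/n)·ln(x₀/x_n) = (1/6)·ln(39.8/1.89) = (1/6)·ln(21.06) = 0.5079.
ζ = δ/√(4π² + δ²) = 0.5079/√(39.48 + 0.258) = 0.5079/6.304 = 0.08057.
c = ζ · 2√(km) = 0.08057 × 2√(115000 × 996) = 0.08057 × 21400 = 1725 N·s/m.

1720 N·s/m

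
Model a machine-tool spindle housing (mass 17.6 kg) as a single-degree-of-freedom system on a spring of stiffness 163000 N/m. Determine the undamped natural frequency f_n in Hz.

15.3 Hz

ω_n = √(k/m) = √(163000/17.6) = √9261 = 96.24 rad/s.
f_n = ω_n/(2π) = 96.24/6.283 = 15.32 Hz.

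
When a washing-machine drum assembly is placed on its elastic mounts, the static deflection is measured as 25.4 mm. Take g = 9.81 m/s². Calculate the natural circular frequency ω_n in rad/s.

ω_n = √(g/δ_st) = √(9.81/0.0254) = √386.2 = 19.65 rad/s.

19.7 rad/s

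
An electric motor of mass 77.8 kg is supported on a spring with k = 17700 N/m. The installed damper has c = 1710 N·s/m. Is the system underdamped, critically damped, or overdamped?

c_c = 2√(k·m) = 2347 N·s/m; ζ = c/c_c = 1710/2347 = 0.729.
Since ζ < 1 the system is underdamped.

underdamped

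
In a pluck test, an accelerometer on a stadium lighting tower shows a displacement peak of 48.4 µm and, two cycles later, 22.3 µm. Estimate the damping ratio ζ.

0.0615

Logarithmic decrement δ = (1/n)·ln(x₀/x_n) = (1/2)·ln(48.4/22.3) = (1/2)·ln(2.170) = 0.3875.
ζ = δ/√(4π² + δ²) = 0.3875/√(39.48 + 0.150) = 0.3875/6.295 = 0.06155.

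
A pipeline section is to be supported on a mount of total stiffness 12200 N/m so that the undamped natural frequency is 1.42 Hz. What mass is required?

153 kg

ω_n = 2πf_n = 2π × 1.42 = 8.922 rad/s.
m = k/ω_n² = 12200/8.922² = 12200/79.60 = 153.3 kg.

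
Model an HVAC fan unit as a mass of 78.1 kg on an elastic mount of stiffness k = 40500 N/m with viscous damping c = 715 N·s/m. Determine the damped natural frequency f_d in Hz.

ω_n = √(k/m) = √(40500/78.1) = 22.77 rad/s.
Critical damping c_c = 2√(k·m) = 2√(40500 × 78.1) = 3557 N·s/m, so ζ = c/c_c = 715/3557 = 0.2010.
ω_d = ω_n√(1 − ζ²) = 22.77 × √(1 − 0.0404) = 22.31 rad/s.
f_d = ω_d/(2π) = 3.550 Hz.

3.55 Hz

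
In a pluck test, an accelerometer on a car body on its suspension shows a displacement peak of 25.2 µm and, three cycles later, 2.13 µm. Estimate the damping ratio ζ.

0.130

Logarithmic decrement δ = (1/n)·ln(x₀/x_n) = (1/3)·ln(25.2/2.13) = (1/3)·ln(11.83) = 0.8236.
ζ = δ/√(4π² + δ²) = 0.8236/√(39.48 + 0.678) = 0.8236/6.337 = 0.1300.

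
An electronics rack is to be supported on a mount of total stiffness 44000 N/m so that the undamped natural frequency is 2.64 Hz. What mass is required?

ω_n = 2πf_n = 2π × 2.64 = 16.59 rad/s.
m = k/ω_n² = 44000/16.59² = 44000/275.1 = 159.9 kg.

160 kg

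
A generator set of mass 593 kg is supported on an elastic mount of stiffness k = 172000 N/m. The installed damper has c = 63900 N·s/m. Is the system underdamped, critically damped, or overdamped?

overdamped

c_c = 2√(k·m) = 20200 N·s/m; ζ = c/c_c = 63900/20200 = 3.16.
Since ζ > 1 the system is overdamped.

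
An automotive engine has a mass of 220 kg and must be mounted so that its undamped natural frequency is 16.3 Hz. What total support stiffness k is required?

2310000 N/m

ω_n = 2πf_n = 2π × 16.3 = 102.4 rad/s.
k = m·ω_n² = 220 × 102.4² = 220 × 10490 = 2308000 N/m.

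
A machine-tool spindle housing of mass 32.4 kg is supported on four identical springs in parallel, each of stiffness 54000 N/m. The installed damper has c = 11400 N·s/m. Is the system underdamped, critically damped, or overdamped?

Parallel springs add: k_eq = 4 × 54000 = 216000 N/m.
c_c = 2√(k_eq·m) = 5291 N·s/m; ζ = c/c_c = 11400/5291 = 2.15.
Since ζ > 1 the system is overdamped.

overdamped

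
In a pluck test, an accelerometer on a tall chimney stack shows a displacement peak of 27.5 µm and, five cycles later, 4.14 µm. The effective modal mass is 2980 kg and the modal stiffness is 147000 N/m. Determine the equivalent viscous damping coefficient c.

2520 N·s/m

Logarithmic decrement δ = (1/n)·ln(x₀/x_n) = (1/5)·ln(27.5/4.14) = (1/5)·ln(6.643) = 0.3787.
ζ = δ/√(4π² + δ²) = 0.3787/√(39.48 + 0.143) = 0.3787/6.295 = 0.06016.
c = ζ · 2√(km) = 0.06016 × 2√(147000 × 2980) = 0.06016 × 41860 = 2518 N·s/m.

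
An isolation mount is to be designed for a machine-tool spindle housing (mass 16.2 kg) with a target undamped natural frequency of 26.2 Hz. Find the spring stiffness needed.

ω_n = 2πf_n = 2π × 26.2 = 164.6 rad/s.
k = m·ω_n² = 16.2 × 164.6² = 16.2 × 27100 = 439000 N/m.

439000 N/m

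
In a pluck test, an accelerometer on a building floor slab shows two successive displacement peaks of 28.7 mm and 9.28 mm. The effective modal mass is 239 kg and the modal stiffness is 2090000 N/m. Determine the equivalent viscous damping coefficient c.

Logarithmic decrement δ = (1/n)·ln(x₀/x_n) = (1/1)·ln(28.7/9.28) = (1/1)·ln(3.093) = 1.129.
ζ = δ/√(4π² + δ²) = 1.129/√(39.48 + 1.27) = 1.129/6.384 = 0.1769.
c = ζ · 2√(km) = 0.1769 × 2√(2090000 × 239) = 0.1769 × 44700 = 7905 N·s/m.

7910 N·s/m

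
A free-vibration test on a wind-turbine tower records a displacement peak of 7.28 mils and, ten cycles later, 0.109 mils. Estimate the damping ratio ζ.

Logarithmic decrement δ = (1/n)·ln(x₀/x_n) = (1/10)·ln(7.28/0.109) = (1/10)·ln(66.79) = 0.4202.
ζ = δ/√(4π² + δ²) = 0.4202/√(39.48 + 0.177) = 0.4202/6.297 = 0.06672.

0.0667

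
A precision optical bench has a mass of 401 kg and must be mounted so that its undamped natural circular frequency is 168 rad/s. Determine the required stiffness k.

11300000 N/m

k = m·ω_n² = 401 × 168.0² = 401 × 28220 = 11320000 N/m.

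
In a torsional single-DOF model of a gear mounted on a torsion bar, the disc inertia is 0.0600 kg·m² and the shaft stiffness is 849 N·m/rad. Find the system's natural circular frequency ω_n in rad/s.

ω_n = √(k_t/J) = √(849/0.0600) = √14150 = 119.0 rad/s.

119 rad/s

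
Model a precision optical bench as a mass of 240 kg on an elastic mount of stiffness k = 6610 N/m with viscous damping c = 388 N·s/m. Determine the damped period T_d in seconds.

ω_n = √(k/m) = √(6610/240) = 5.248 rad/s.
Critical damping c_c = 2√(k·m) = 2√(6610 × 240) = 2519 N·s/m, so ζ = c/c_c = 388/2519 = 0.1540.
ω_d = ω_n√(1 − ζ²) = 5.248 × √(1 − 0.0237) = 5.185 rad/s.
T_d = 2π/ω_d = 1.212 s.

1.21 s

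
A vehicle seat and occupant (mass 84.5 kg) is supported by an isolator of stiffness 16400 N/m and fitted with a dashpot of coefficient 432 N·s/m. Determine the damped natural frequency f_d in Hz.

ω_n = √(k/m) = √(16400/84.5) = 13.93 rad/s.
Critical damping c_c = 2√(k·m) = 2√(16400 × 84.5) = 2354 N·s/m, so ζ = c/c_c = 432/2354 = 0.1835.
ω_d = ω_n√(1 − ζ²) = 13.93 × √(1 − 0.0337) = 13.69 rad/s.
f_d = ω_d/(2π) = 2.180 Hz.

2.18 Hz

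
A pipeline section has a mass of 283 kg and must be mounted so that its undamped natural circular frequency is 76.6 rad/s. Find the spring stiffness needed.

1660000 N/m

k = m·ω_n² = 283 × 76.60² = 283 × 5868 = 1661000 N/m.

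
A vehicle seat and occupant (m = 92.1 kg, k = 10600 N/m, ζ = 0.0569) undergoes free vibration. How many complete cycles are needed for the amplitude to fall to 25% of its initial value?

Logarithmic decrement δ = 2πζ/√(1 − ζ²) = 2π × 0.05690/√(1 − 0.00324) = 0.3581.
x_n/x₀ = e^(−nδ) ≤ 0.25; take ln: n ≥ ln(1/0.25)/δ = 1.386/0.3581 = 3.871.
So 4 complete cycles are required.

4 cycles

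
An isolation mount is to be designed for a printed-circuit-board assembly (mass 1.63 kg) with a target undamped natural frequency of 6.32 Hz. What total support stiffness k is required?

ω_n = 2πf_n = 2π × 6.32 = 39.71 rad/s.
k = m·ω_n² = 1.63 × 39.71² = 1.63 × 1577 = 2570 N/m.

2570 N/m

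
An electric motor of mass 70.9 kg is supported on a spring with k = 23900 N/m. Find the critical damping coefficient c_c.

c_c = 2√(k·m) = 2√(23900 × 70.9) = 2 × 1302 = 2603 N·s/m.

2600 N·s/m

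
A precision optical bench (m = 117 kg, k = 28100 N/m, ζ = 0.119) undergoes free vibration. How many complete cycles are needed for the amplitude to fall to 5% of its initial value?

Logarithmic decrement δ = 2πζ/√(1 − ζ²) = 2π × 0.1190/√(1 − 0.0142) = 0.7531.
x_n/x₀ = e^(−nδ) ≤ 0.05; take ln: n ≥ ln(1/0.05)/δ = 2.996/0.7531 = 3.978.
So 4 complete cycles are required.

4 cycles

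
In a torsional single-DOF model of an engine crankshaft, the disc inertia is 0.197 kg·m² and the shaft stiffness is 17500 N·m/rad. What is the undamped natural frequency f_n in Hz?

ω_n = √(k_t/J) = √(17500/0.197) = √88830 = 298.0 rad/s.
f_n = ω_n/(2π) = 298.0/6.283 = 47.44 Hz.

47.4 Hz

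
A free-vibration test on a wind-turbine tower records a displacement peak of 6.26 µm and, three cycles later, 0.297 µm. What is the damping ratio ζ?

0.160

Logarithmic decrement δ = (1/n)·ln(x₀/x_n) = (1/3)·ln(6.26/0.297) = (1/3)·ln(21.08) = 1.016.
ζ = δ/√(4π² + δ²) = 1.016/√(39.48 + 1.03) = 1.016/6.365 = 0.1596.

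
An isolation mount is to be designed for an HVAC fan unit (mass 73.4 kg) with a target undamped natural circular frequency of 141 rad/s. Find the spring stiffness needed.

1460000 N/m

k = m·ω_n² = 73.4 × 141.0² = 73.4 × 19880 = 1459000 N/m.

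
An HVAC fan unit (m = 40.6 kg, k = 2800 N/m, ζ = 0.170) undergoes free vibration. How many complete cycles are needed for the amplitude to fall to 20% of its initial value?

2 cycles

Logarithmic decrement δ = 2πζ/√(1 − ζ²) = 2π × 0.1700/√(1 − 0.0289) = 1.084.
x_n/x₀ = e^(−nδ) ≤ 0.2; take ln: n ≥ ln(1/0.2)/δ = 1.609/1.084 = 1.485.
So 2 complete cycles are required.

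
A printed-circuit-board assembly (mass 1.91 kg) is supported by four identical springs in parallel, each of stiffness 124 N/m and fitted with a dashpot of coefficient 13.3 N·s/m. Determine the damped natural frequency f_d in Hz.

2.50 Hz

Parallel springs add: k_eq = 4 × 124 = 496.0 N/m.
ω_n = √(k_eq/m) = √(496.0/1.91) = 16.11 rad/s.
Critical damping c_c = 2√(k_eq·m) = 2√(496.0 × 1.91) = 61.56 N·s/m, so ζ = c/c_c = 13.3/61.56 = 0.2161.
ω_d = ω_n√(1 − ζ²) = 16.11 × √(1 − 0.0467) = 15.73 rad/s.
f_d = ω_d/(2π) = 2.504 Hz.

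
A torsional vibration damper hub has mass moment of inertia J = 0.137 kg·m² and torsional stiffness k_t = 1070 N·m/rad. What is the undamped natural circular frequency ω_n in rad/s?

88.4 rad/s

ω_n = √(k_t/J) = √(1070/0.137) = √7810 = 88.38 rad/s.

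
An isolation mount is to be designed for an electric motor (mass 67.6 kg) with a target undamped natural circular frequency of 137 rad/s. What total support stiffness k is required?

1270000 N/m

k = m·ω_n² = 67.6 × 137.0² = 67.6 × 18770 = 1269000 N/m.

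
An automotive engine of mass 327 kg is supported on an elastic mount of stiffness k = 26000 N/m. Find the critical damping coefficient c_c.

c_c = 2√(k·m) = 2√(26000 × 327) = 2 × 2916 = 5832 N·s/m.

5830 N·s/m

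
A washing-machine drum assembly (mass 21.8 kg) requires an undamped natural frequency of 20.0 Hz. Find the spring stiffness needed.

ω_n = 2πf_n = 2π × 20.0 = 125.7 rad/s.
k = m·ω_n² = 21.8 × 125.7² = 21.8 × 15790 = 344300 N/m.

344000 N/m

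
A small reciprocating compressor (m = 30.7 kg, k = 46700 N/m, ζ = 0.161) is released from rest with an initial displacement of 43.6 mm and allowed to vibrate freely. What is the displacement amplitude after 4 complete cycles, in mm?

Logarithmic decrement δ = 2πζ/√(1 − ζ²) = 2π × 0.1610/√(1 − 0.0259) = 1.025.
After n cycles, x_n/x₀ = e^(−nδ), so x_4 = 43.6 × e^(−4 × 1.025) = 43.6 × 0.01658 = 0.7227 mm.

0.723 mm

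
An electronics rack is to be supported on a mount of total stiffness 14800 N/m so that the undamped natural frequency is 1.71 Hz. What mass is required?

ω_n = 2πf_n = 2π × 1.71 = 10.74 rad/s.
m = k/ω_n² = 14800/10.74² = 14800/115.4 = 128.2 kg.

128 kg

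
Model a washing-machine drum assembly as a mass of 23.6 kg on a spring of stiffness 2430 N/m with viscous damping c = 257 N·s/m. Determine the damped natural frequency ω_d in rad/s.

8.56 rad/s

ω_n = √(k/m) = √(2430/23.6) = 10.15 rad/s.
Critical damping c_c = 2√(k·m) = 2√(2430 × 23.6) = 478.9 N·s/m, so ζ = c/c_c = 257/478.9 = 0.5366.
ω_d = ω_n√(1 − ζ²) = 10.15 × √(1 − 0.288) = 8.563 rad/s.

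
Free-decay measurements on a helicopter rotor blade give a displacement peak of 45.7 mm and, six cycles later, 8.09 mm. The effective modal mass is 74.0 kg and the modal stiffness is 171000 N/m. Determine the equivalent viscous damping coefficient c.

326 N·s/m

Logarithmic decrement δ = (1/n)·ln(x₀/x_n) = (1/6)·ln(45.7/8.09) = (1/6)·ln(5.649) = 0.2886.
ζ = δ/√(4π² + δ²) = 0.2886/√(39.48 + 0.0833) = 0.2886/6.290 = 0.04588.
c = ζ · 2√(km) = 0.04588 × 2√(171000 × 74.0) = 0.04588 × 7114 = 326.4 N·s/m.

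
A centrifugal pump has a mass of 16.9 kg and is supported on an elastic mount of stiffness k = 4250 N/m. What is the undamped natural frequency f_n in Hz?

2.52 Hz

ω_n = √(k/m) = √(4250/16.9) = √251.5 = 15.86 rad/s.
f_n = ω_n/(2π) = 15.86/6.283 = 2.524 Hz.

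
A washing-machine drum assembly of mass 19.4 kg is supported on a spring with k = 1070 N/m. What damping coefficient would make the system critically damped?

c_c = 2√(k·m) = 2√(1070 × 19.4) = 2 × 144.1 = 288.2 N·s/m.

288 N·s/m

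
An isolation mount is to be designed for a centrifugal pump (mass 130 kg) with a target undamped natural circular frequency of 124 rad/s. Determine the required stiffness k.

2000000 N/m

k = m·ω_n² = 130 × 124.0² = 130 × 15380 = 1999000 N/m.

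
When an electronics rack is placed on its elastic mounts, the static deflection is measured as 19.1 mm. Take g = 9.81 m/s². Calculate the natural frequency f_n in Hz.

ω_n = √(g/δ_st) = √(9.81/0.0191) = √513.6 = 22.66 rad/s.
f_n = ω_n/(2π) = 22.66/6.283 = 3.607 Hz.

3.61 Hz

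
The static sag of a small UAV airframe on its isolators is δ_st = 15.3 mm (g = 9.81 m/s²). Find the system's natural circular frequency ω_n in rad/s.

25.3 rad/s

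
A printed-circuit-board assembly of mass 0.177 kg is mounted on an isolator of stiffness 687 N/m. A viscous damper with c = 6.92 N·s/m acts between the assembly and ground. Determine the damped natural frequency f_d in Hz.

ω_n = √(k/m) = √(687.0/0.177) = 62.30 rad/s.
Critical damping c_c = 2√(k·m) = 2√(687.0 × 0.177) = 22.05 N·s/m, so ζ = c/c_c = 6.92/22.05 = 0.3138.
ω_d = ω_n√(1 − ζ²) = 62.30 × √(1 − 0.0985) = 59.15 rad/s.
f_d = ω_d/(2π) = 9.415 Hz.

9.41 Hz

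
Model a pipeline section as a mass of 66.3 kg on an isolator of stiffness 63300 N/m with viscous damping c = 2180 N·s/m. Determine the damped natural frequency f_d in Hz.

ω_n = √(k/m) = √(63300/66.3) = 30.90 rad/s.
Critical damping c_c = 2√(k·m) = 2√(63300 × 66.3) = 4097 N·s/m, so ζ = c/c_c = 2180/4097 = 0.5321.
ω_d = ω_n√(1 − ζ²) = 30.90 × √(1 − 0.283) = 26.16 rad/s.
f_d = ω_d/(2π) = 4.164 Hz.

4.16 Hz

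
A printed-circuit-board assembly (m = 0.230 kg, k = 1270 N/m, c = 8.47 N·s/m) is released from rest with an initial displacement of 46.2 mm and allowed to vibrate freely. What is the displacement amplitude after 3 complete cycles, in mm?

0.372 mm

ζ = c/(2√(km)) = 8.47/(2√(1270 × 0.230)) = 8.47/34.18 = 0.2478.
Logarithmic decrement δ = 2πζ/√(1 − ζ²) = 2π × 0.2478/√(1 − 0.0614) = 1.607.
After n cycles, x_n/x₀ = e^(−nδ), so x_3 = 46.2 × e^(−3 × 1.607) = 46.2 × 0.008058 = 0.3723 mm.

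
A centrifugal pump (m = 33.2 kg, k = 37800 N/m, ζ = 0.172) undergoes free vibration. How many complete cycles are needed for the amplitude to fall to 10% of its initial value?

3 cycles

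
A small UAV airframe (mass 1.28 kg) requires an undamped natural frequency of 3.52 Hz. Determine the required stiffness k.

626 N/m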